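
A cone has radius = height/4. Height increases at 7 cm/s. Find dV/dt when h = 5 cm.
175π/16 cm³/s

V = (1/3)π(h/4)²h = πh³/48
dV/dt = πh²/16 · 7
At h = 5: dV/dt = 175π/16 cm³/s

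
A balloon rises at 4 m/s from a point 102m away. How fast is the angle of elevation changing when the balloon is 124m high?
0.015826 rad/s

tan(θ) = y/102
sec²(θ) · dθ/dt = (1/102) · dy/dt
dθ/dt = cos²(θ)/102 · 4 = 102/(102² + 124²) · 4
dθ/dt = 0.015826 rad/s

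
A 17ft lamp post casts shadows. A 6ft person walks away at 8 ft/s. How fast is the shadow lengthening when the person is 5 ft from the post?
48/11 ft/s

By similar triangles: 17/(x+s) = 6/s
Solving: s = 6x/11
ds/dt = 6/11 · dx/dt = 6/11 · 8 = 48/11 ft/s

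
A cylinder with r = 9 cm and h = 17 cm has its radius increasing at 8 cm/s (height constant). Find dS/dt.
560π cm²/s

S = 2πrh + 2πr² (lateral + bases)
dS/dt = (2πh + 4πr)·dr/dt = (2π·17 + 4π·9)·8
= 560π cm²/s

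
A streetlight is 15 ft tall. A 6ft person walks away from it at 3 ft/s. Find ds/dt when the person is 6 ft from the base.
2 ft/s

By similar triangles: 15/(x+s) = 6/s
Solving: s = 6x/9
ds/dt = 6/9 · dx/dt = 2/3 · 3 = 2 ft/s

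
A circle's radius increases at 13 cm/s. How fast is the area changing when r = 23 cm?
598π cm²/s

A = πr²
dA/dt = 2πr · dr/dt = 2π(23)(13) = 598π cm²/s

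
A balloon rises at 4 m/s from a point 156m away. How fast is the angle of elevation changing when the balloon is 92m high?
0.019024 rad/s

tan(θ) = y/156
sec²(θ) · dθ/dt = (1/156) · dy/dt
dθ/dt = cos²(θ)/156 · 4 = 156/(156² + 92²) · 4
dθ/dt = 0.019024 rad/s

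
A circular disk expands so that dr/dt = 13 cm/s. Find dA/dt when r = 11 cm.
286π cm²/s

A = πr²
dA/dt = 2πr · dr/dt = 2π(11)(13) = 286π cm²/s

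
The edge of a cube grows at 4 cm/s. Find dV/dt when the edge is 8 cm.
768 cm³/s

V = s³
dV/dt = 3s² · ds/dt = 3·8²·4 = 768 cm³/s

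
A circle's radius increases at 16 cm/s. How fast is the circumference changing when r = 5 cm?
32π cm/s

C = 2πr
dC/dt = 2π · dr/dt = 2π · 16 = 32π cm/s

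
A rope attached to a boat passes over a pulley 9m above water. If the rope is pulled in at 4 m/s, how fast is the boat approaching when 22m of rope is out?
88√403/403 ≈ 4.384 m/s

rope² = x² + 9²
x = √(22² - 9²) = √403
dx/dt = (rope/x) · d(rope)/dt = (22/√403) · (-4) = -88√403/403 m/s
The boat approaches at 88√403/403 ≈ 4.384 m/s.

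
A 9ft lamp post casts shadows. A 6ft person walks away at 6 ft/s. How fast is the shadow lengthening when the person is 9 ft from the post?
12 ft/s

By similar triangles: 9/(x+s) = 6/s
Solving: s = 6x/3
ds/dt = 6/3 · dx/dt = 2 · 6 = 12 ft/s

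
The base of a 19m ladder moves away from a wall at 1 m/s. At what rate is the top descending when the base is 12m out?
12√217/217 ≈ 0.8146 m/s

x² + y² = 19²
2x·dx/dt + 2y·dy/dt = 0
dy/dt = -x/y · dx/dt = -12/√217 · 1 = -12√217/217 m/s
The top is descending at 12√217/217 ≈ 0.8146 m/s.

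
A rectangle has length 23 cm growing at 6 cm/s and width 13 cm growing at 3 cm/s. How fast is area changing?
147 cm²/s

A = lw
dA/dt = w·dl/dt + l·dw/dt = 13·6 + 23·3 = 147 cm²/s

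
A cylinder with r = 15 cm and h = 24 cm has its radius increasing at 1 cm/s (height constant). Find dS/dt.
108π cm²/s

S = 2πrh + 2πr² (lateral + bases)
dS/dt = (2πh + 4πr)·dr/dt = (2π·24 + 4π·15)·1
= 108π cm²/s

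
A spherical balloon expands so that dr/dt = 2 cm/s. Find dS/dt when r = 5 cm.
80π cm²/s

S = 4πr²
dS/dt = dS/dr · dr/dt = 8πr · 2
At r = 5: dS/dt = 80π cm²/s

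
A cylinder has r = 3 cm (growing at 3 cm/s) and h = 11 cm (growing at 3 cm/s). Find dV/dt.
225π cm³/s

V = πr²h
dV/dt = 2πrh·dr/dt + πr²·dh/dt
= 2π(3)(11)(3) + π(3)²(3)
= 225π cm³/s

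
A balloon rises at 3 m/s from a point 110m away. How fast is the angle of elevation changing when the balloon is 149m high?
0.009621 rad/s

tan(θ) = y/110
sec²(θ) · dθ/dt = (1/110) · dy/dt
dθ/dt = cos²(θ)/110 · 3 = 110/(110² + 149²) · 3
dθ/dt = 0.009621 rad/s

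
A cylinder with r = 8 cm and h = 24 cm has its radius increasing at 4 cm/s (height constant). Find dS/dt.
320π cm²/s

S = 2πrh + 2πr² (lateral + bases)
dS/dt = (2πh + 4πr)·dr/dt = (2π·24 + 4π·8)·4
= 320π cm²/s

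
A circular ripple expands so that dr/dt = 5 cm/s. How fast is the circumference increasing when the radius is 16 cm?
10π cm/s

C = 2πr
dC/dt = 2π · dr/dt = 2π · 5 = 10π cm/s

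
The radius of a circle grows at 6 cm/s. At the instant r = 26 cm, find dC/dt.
12π cm/s

C = 2πr
dC/dt = 2π · dr/dt = 2π · 6 = 12π cm/s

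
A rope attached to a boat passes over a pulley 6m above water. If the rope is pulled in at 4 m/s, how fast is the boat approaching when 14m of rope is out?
7√10/5 ≈ 4.427 m/s

rope² = x² + 6²
x = √(14² - 6²) = 4√10
dx/dt = (rope/x) · d(rope)/dt = (14/(4√10)) · (-4) = -7√10/5 m/s
The boat approaches at 7√10/5 ≈ 4.427 m/s.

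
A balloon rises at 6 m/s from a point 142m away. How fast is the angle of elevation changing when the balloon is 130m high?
0.022987 rad/s

tan(θ) = y/142
sec²(θ) · dθ/dt = (1/142) · dy/dt
dθ/dt = cos²(θ)/142 · 6 = 142/(142² + 130²) · 6
dθ/dt = 0.022987 rad/s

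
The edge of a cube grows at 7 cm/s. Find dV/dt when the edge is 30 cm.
18900 cm³/s

V = s³
dV/dt = 3s² · ds/dt = 3·30²·7 = 18900 cm³/s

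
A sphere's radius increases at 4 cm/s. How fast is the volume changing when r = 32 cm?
16384π cm³/s

V = (4/3)πr³
dV/dt = dV/dr · dr/dt = 4πr² · 4
At r = 32: dV/dt = 16384π cm³/s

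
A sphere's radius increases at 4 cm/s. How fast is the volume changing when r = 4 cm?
256π cm³/s

V = (4/3)πr³
dV/dt = dV/dr · dr/dt = 4πr² · 4
At r = 4: dV/dt = 256π cm³/s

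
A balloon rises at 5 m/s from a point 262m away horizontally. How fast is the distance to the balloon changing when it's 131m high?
√5 ≈ 2.236 m/s

z² = 262² + y²
z = √(262² + 131²) = 131√5
dz/dt = y/z · dy/dt = 131/(131√5) · 5 = √5 ≈ 2.236 m/s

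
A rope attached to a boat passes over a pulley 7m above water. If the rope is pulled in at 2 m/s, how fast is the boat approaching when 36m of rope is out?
72√1247/1247 ≈ 2.039 m/s

rope² = x² + 7²
x = √(36² - 7²) = √1247
dx/dt = (rope/x) · d(rope)/dt = (36/√1247) · (-2) = -72√1247/1247 m/s
The boat approaches at 72√1247/1247 ≈ 2.039 m/s.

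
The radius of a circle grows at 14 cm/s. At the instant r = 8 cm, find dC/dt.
28π cm/s

C = 2πr
dC/dt = 2π · dr/dt = 2π · 14 = 28π cm/s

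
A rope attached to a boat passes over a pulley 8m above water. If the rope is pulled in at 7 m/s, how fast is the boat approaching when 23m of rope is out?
161√465/465 ≈ 7.466 m/s

rope² = x² + 8²
x = √(23² - 8²) = √465
dx/dt = (rope/x) · d(rope)/dt = (23/√465) · (-7) = -161√465/465 m/s
The boat approaches at 161√465/465 ≈ 7.466 m/s.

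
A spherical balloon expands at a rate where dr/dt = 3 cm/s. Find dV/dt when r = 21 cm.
5292π cm³/s

V = (4/3)πr³
dV/dt = dV/dr · dr/dt = 4πr² · 3
At r = 21: dV/dt = 5292π cm³/s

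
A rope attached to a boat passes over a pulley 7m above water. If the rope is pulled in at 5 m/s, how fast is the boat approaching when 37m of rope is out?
37√330/132 ≈ 5.092 m/s

rope² = x² + 7²
x = √(37² - 7²) = 2√330
dx/dt = (rope/x) · d(rope)/dt = (37/(2√330)) · (-5) = -37√330/132 m/s
The boat approaches at 37√330/132 ≈ 5.092 m/s.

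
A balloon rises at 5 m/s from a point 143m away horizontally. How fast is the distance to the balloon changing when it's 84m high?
84√27505/5501 ≈ 2.532 m/s

z² = 143² + y²
z = √(143² + 84²) = √27505
dz/dt = y/z · dy/dt = 84/√27505 · 5 = 84√27505/5501 ≈ 2.532 m/s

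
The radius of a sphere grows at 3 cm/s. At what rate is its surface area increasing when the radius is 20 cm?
480π cm²/s

S = 4πr²
dS/dt = dS/dr · dr/dt = 8πr · 3
At r = 20: dS/dt = 480π cm²/s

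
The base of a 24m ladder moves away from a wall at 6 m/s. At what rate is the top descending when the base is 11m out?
66√455/455 ≈ 3.094 m/s

x² + y² = 24²
2x·dx/dt + 2y·dy/dt = 0
dy/dt = -x/y · dx/dt = -11/√455 · 6 = -66√455/455 m/s
The top is descending at 66√455/455 ≈ 3.094 m/s.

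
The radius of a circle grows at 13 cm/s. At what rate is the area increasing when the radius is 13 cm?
338π cm²/s

A = πr²
dA/dt = 2πr · dr/dt = 2π(13)(13) = 338π cm²/s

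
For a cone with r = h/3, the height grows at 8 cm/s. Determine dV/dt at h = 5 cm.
200π/9 cm³/s

V = (1/3)π(h/3)²h = πh³/27
dV/dt = πh²/9 · 8
At h = 5: dV/dt = 200π/9 cm³/s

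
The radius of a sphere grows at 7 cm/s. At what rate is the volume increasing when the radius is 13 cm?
4732π cm³/s

V = (4/3)πr³
dV/dt = dV/dr · dr/dt = 4πr² · 7
At r = 13: dV/dt = 4732π cm³/s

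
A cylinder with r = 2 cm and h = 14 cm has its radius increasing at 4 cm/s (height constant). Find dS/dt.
144π cm²/s

S = 2πrh + 2πr² (lateral + bases)
dS/dt = (2πh + 4πr)·dr/dt = (2π·14 + 4π·2)·4
= 144π cm²/s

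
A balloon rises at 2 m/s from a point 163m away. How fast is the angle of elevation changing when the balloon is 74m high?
0.010173 rad/s

tan(θ) = y/163
sec²(θ) · dθ/dt = (1/163) · dy/dt
dθ/dt = cos²(θ)/163 · 2 = 163/(163² + 74²) · 2
dθ/dt = 0.010173 rad/s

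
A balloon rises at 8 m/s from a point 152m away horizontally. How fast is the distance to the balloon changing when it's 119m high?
952√37265/37265 ≈ 4.932 m/s

z² = 152² + y²
z = √(152² + 119²) = √37265
dz/dt = y/z · dy/dt = 119/√37265 · 8 = 952√37265/37265 ≈ 4.932 m/s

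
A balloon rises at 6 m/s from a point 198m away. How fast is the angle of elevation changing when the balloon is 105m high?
0.023652 rad/s

tan(θ) = y/198
sec²(θ) · dθ/dt = (1/198) · dy/dt
dθ/dt = cos²(θ)/198 · 6 = 198/(198² + 105²) · 6
dθ/dt = 0.023652 rad/s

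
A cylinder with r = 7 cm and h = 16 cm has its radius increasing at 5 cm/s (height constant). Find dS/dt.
300π cm²/s

S = 2πrh + 2πr² (lateral + bases)
dS/dt = (2πh + 4πr)·dr/dt = (2π·16 + 4π·7)·5
= 300π cm²/s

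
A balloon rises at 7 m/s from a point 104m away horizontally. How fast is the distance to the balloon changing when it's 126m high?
441√6673/6673 ≈ 5.399 m/s

z² = 104² + y²
z = √(104² + 126²) = 2√6673
dz/dt = y/z · dy/dt = 126/(2√6673) · 7 = 441√6673/6673 ≈ 5.399 m/s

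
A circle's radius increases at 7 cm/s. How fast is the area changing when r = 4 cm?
56π cm²/s

A = πr²
dA/dt = 2πr · dr/dt = 2π(4)(7) = 56π cm²/s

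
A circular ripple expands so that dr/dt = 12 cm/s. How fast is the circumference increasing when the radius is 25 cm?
24π cm/s

C = 2πr
dC/dt = 2π · dr/dt = 2π · 12 = 24π cm/s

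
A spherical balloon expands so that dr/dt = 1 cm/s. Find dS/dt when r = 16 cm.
128π cm²/s

S = 4πr²
dS/dt = dS/dr · dr/dt = 8πr · 1
At r = 16: dS/dt = 128π cm²/s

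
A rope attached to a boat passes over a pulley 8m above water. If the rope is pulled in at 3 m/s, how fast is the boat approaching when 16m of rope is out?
2√3 ≈ 3.464 m/s

rope² = x² + 8²
x = √(16² - 8²) = 8√3
dx/dt = (rope/x) · d(rope)/dt = (16/(8√3)) · (-3) = -2√3 m/s
The boat approaches at 2√3 ≈ 3.464 m/s.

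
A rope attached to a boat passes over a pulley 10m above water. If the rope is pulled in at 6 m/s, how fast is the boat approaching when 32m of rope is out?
32√231/77 ≈ 6.316 m/s

rope² = x² + 10²
x = √(32² - 10²) = 2√231
dx/dt = (rope/x) · d(rope)/dt = (32/(2√231)) · (-6) = -32√231/77 m/s
The boat approaches at 32√231/77 ≈ 6.316 m/s.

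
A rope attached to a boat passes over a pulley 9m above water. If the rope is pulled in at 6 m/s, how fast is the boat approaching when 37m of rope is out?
111√322/322 ≈ 6.186 m/s

rope² = x² + 9²
x = √(37² - 9²) = 2√322
dx/dt = (rope/x) · d(rope)/dt = (37/(2√322)) · (-6) = -111√322/322 m/s
The boat approaches at 111√322/322 ≈ 6.186 m/s.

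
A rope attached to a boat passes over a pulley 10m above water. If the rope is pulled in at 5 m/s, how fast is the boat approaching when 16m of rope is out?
40√39/39 ≈ 6.405 m/s

rope² = x² + 10²
x = √(16² - 10²) = 2√39
dx/dt = (rope/x) · d(rope)/dt = (16/(2√39)) · (-5) = -40√39/39 m/s
The boat approaches at 40√39/39 ≈ 6.405 m/s.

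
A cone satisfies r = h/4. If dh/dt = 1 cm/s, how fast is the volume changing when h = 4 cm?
π cm³/s

V = (1/3)π(h/4)²h = πh³/48
dV/dt = πh²/16 · 1
At h = 4: dV/dt = π cm³/s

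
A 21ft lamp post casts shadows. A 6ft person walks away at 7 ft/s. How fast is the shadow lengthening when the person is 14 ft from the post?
14/5 ft/s

By similar triangles: 21/(x+s) = 6/s
Solving: s = 6x/15
ds/dt = 6/15 · dx/dt = 2/5 · 7 = 14/5 ft/s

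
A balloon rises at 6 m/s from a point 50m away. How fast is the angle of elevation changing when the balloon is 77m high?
0.035591 rad/s

tan(θ) = y/50
sec²(θ) · dθ/dt = (1/50) · dy/dt
dθ/dt = cos²(θ)/50 · 6 = 50/(50² + 77²) · 6
dθ/dt = 0.035591 rad/s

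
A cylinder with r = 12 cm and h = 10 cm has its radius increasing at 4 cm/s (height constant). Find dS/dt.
272π cm²/s

S = 2πrh + 2πr² (lateral + bases)
dS/dt = (2πh + 4πr)·dr/dt = (2π·10 + 4π·12)·4
= 272π cm²/s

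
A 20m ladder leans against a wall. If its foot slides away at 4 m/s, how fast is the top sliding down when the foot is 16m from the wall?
16/3 ≈ 5.333 m/s

x² + y² = 20²
2x·dx/dt + 2y·dy/dt = 0
dy/dt = -x/y · dx/dt = -16/12 · 4 = -16/3 m/s
The top is descending at 16/3 ≈ 5.333 m/s.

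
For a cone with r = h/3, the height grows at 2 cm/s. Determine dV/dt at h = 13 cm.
338π/9 cm³/s

V = (1/3)π(h/3)²h = πh³/27
dV/dt = πh²/9 · 2
At h = 13: dV/dt = 338π/9 cm³/s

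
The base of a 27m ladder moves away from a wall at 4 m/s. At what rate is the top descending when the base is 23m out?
23√2/5 ≈ 6.505 m/s

x² + y² = 27²
2x·dx/dt + 2y·dy/dt = 0
dy/dt = -x/y · dx/dt = -23/(10√2) · 4 = -23√2/5 m/s
The top is descending at 23√2/5 ≈ 6.505 m/s.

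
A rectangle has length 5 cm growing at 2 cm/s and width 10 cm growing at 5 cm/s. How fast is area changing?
45 cm²/s

A = lw
dA/dt = w·dl/dt + l·dw/dt = 10·2 + 5·5 = 45 cm²/s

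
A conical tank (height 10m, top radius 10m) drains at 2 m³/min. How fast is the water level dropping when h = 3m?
2/(9π) ≈ 0.07074 m/min

r/h = 10/10, so r = h
V = (1/3)πr²h = (1/3)π(h)²h = (1/3)πh³
dV/dh = πh²
dh/dt = (dV/dt)/(dV/dh) = -2/(π·3²) = -2/(9π) m/min
The level is dropping at 2/(9π) ≈ 0.07074 m/min.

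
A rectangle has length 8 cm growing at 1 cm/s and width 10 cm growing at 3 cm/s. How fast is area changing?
34 cm²/s

A = lw
dA/dt = w·dl/dt + l·dw/dt = 10·1 + 8·3 = 34 cm²/s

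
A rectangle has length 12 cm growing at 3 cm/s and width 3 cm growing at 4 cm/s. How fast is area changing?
57 cm²/s

A = lw
dA/dt = w·dl/dt + l·dw/dt = 3·3 + 12·4 = 57 cm²/s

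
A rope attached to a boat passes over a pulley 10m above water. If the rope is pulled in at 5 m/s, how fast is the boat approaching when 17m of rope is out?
85√21/63 ≈ 6.183 m/s

rope² = x² + 10²
x = √(17² - 10²) = 3√21
dx/dt = (rope/x) · d(rope)/dt = (17/(3√21)) · (-5) = -85√21/63 m/s
The boat approaches at 85√21/63 ≈ 6.183 m/s.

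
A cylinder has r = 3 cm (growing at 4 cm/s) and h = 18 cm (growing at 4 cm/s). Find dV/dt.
468π cm³/s

V = πr²h
dV/dt = 2πrh·dr/dt + πr²·dh/dt
= 2π(3)(18)(4) + π(3)²(4)
= 468π cm³/s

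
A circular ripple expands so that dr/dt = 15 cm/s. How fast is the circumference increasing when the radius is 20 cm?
30π cm/s

C = 2πr
dC/dt = 2π · dr/dt = 2π · 15 = 30π cm/s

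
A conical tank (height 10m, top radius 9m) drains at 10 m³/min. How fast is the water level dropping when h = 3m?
1000/(729π) ≈ 0.4366 m/min

r/h = 9/10, so r = (9/10)h
V = (1/3)πr²h = (1/3)π((9/10)h)²h = (27/100)πh³
dV/dh = (81/100)πh²
dh/dt = (dV/dt)/(dV/dh) = -10/((81/100)π·3²) = -1000/(729π) m/min
The level is dropping at 1000/(729π) ≈ 0.4366 m/min.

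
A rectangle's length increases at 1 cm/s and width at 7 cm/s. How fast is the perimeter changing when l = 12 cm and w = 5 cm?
16 cm/s

P = 2(l + w)
dP/dt = 2(dl/dt + dw/dt) = 2(1 + 7) = 16 cm/s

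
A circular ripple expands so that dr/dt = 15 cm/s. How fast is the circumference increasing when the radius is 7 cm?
30π cm/s

C = 2πr
dC/dt = 2π · dr/dt = 2π · 15 = 30π cm/s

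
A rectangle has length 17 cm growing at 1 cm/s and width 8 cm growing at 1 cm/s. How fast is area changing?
25 cm²/s

A = lw
dA/dt = w·dl/dt + l·dw/dt = 8·1 + 17·1 = 25 cm²/s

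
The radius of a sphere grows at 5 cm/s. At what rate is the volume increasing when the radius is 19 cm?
7220π cm³/s

V = (4/3)πr³
dV/dt = dV/dr · dr/dt = 4πr² · 5
At r = 19: dV/dt = 7220π cm³/s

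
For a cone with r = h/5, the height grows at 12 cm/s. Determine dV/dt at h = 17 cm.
3468π/25 cm³/s

V = (1/3)π(h/5)²h = πh³/75
dV/dt = πh²/25 · 12
At h = 17: dV/dt = 3468π/25 cm³/s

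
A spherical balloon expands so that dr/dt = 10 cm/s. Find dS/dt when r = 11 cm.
880π cm²/s

S = 4πr²
dS/dt = dS/dr · dr/dt = 8πr · 10
At r = 11: dS/dt = 880π cm²/s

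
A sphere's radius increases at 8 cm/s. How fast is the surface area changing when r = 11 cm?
704π cm²/s

S = 4πr²
dS/dt = dS/dr · dr/dt = 8πr · 8
At r = 11: dS/dt = 704π cm²/s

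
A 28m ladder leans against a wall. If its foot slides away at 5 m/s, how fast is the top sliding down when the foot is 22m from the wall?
11√3/3 ≈ 6.351 m/s

x² + y² = 28²
2x·dx/dt + 2y·dy/dt = 0
dy/dt = -x/y · dx/dt = -22/(10√3) · 5 = -11√3/3 m/s
The top is descending at 11√3/3 ≈ 6.351 m/s.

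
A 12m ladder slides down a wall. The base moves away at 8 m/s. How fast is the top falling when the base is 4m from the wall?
2√2 ≈ 2.828 m/s

x² + y² = 12²
2x·dx/dt + 2y·dy/dt = 0
dy/dt = -x/y · dx/dt = -4/(8√2) · 8 = -2√2 m/s
The top is descending at 2√2 ≈ 2.828 m/s.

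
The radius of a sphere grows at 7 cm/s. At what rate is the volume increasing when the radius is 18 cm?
9072π cm³/s

V = (4/3)πr³
dV/dt = dV/dr · dr/dt = 4πr² · 7
At r = 18: dV/dt = 9072π cm³/s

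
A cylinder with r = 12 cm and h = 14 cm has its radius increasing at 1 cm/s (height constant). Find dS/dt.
76π cm²/s

S = 2πrh + 2πr² (lateral + bases)
dS/dt = (2πh + 4πr)·dr/dt = (2π·14 + 4π·12)·1
= 76π cm²/s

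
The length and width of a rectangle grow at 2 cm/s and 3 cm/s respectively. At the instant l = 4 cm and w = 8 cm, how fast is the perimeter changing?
10 cm/s

P = 2(l + w)
dP/dt = 2(dl/dt + dw/dt) = 2(2 + 3) = 10 cm/s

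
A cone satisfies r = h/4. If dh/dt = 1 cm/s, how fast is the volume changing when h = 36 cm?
81π cm³/s

V = (1/3)π(h/4)²h = πh³/48
dV/dt = πh²/16 · 1
At h = 36: dV/dt = 81π cm³/s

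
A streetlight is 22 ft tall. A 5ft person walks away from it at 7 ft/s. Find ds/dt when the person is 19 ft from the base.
35/17 ft/s

By similar triangles: 22/(x+s) = 5/s
Solving: s = 5x/17
ds/dt = 5/17 · dx/dt = 5/17 · 7 = 35/17 ft/s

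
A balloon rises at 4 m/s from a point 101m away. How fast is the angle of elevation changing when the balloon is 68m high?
0.027251 rad/s

tan(θ) = y/101
sec²(θ) · dθ/dt = (1/101) · dy/dt
dθ/dt = cos²(θ)/101 · 4 = 101/(101² + 68²) · 4
dθ/dt = 0.027251 rad/s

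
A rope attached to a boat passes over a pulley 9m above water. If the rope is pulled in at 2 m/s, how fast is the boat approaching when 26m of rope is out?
52√595/595 ≈ 2.132 m/s

rope² = x² + 9²
x = √(26² - 9²) = √595
dx/dt = (rope/x) · d(rope)/dt = (26/√595) · (-2) = -52√595/595 m/s
The boat approaches at 52√595/595 ≈ 2.132 m/s.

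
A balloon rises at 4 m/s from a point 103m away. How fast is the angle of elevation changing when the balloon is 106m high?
0.01886 rad/s

tan(θ) = y/103
sec²(θ) · dθ/dt = (1/103) · dy/dt
dθ/dt = cos²(θ)/103 · 4 = 103/(103² + 106²) · 4
dθ/dt = 0.01886 rad/s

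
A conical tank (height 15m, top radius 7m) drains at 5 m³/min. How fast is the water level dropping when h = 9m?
125/(441π) ≈ 0.09022 m/min

r/h = 7/15, so r = (7/15)h
V = (1/3)πr²h = (1/3)π((7/15)h)²h = (49/675)πh³
dV/dh = (49/225)πh²
dh/dt = (dV/dt)/(dV/dh) = -5/((49/225)π·9²) = -125/(441π) m/min
The level is dropping at 125/(441π) ≈ 0.09022 m/min.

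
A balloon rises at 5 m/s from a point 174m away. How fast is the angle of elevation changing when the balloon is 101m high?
0.021494 rad/s

tan(θ) = y/174
sec²(θ) · dθ/dt = (1/174) · dy/dt
dθ/dt = cos²(θ)/174 · 5 = 174/(174² + 101²) · 5
dθ/dt = 0.021494 rad/s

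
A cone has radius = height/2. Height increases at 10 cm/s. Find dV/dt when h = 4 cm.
40π cm³/s

V = (1/3)π(h/2)²h = πh³/12
dV/dt = πh²/4 · 10
At h = 4: dV/dt = 40π cm³/s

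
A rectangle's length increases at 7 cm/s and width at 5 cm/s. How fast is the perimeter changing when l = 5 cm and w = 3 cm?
24 cm/s

P = 2(l + w)
dP/dt = 2(dl/dt + dw/dt) = 2(7 + 5) = 24 cm/s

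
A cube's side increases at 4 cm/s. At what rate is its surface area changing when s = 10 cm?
480 cm²/s

A = 6s²
dA/dt = 12s · ds/dt = 12·10·4 = 480 cm²/s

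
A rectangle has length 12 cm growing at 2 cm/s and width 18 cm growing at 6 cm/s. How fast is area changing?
108 cm²/s

A = lw
dA/dt = w·dl/dt + l·dw/dt = 18·2 + 12·6 = 108 cm²/s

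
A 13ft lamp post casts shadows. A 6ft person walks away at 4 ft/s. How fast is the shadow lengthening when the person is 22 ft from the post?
24/7 ft/s

By similar triangles: 13/(x+s) = 6/s
Solving: s = 6x/7
ds/dt = 6/7 · dx/dt = 6/7 · 4 = 24/7 ft/s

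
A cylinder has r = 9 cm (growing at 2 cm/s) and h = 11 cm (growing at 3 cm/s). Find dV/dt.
639π cm³/s

V = πr²h
dV/dt = 2πrh·dr/dt + πr²·dh/dt
= 2π(9)(11)(2) + π(9)²(3)
= 639π cm³/s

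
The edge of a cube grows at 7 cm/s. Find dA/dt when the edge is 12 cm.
1008 cm²/s

A = 6s²
dA/dt = 12s · ds/dt = 12·12·7 = 1008 cm²/s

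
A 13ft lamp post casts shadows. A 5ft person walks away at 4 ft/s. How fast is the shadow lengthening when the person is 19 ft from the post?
5/2 ft/s

By similar triangles: 13/(x+s) = 5/s
Solving: s = 5x/8
ds/dt = 5/8 · dx/dt = 5/8 · 4 = 5/2 ft/s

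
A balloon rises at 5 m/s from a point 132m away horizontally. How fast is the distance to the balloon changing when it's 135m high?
225√3961/3961 ≈ 3.575 m/s

z² = 132² + y²
z = √(132² + 135²) = 3√3961
dz/dt = y/z · dy/dt = 135/(3√3961) · 5 = 225√3961/3961 ≈ 3.575 m/s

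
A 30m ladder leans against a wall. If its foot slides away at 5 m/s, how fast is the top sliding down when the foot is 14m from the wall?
35√11/44 ≈ 2.638 m/s

x² + y² = 30²
2x·dx/dt + 2y·dy/dt = 0
dy/dt = -x/y · dx/dt = -14/(8√11) · 5 = -35√11/44 m/s
The top is descending at 35√11/44 ≈ 2.638 m/s.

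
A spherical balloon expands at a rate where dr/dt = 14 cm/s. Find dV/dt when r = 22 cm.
27104π cm³/s

V = (4/3)πr³
dV/dt = dV/dr · dr/dt = 4πr² · 14
At r = 22: dV/dt = 27104π cm³/s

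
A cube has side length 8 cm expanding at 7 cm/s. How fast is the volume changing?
1344 cm³/s

V = s³
dV/dt = 3s² · ds/dt = 3·8²·7 = 1344 cm³/s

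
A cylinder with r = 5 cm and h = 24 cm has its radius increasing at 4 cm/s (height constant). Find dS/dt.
272π cm²/s

S = 2πrh + 2πr² (lateral + bases)
dS/dt = (2πh + 4πr)·dr/dt = (2π·24 + 4π·5)·4
= 272π cm²/s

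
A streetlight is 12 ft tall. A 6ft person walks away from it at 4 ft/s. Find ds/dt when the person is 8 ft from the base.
4 ft/s

By similar triangles: 12/(x+s) = 6/s
Solving: s = 6x/6
ds/dt = 6/6 · dx/dt = 1 · 4 = 4 ft/s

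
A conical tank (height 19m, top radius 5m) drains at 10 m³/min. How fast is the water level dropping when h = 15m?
722/(1125π) ≈ 0.2043 m/min

r/h = 5/19, so r = (5/19)h
V = (1/3)πr²h = (1/3)π((5/19)h)²h = (25/1083)πh³
dV/dh = (25/361)πh²
dh/dt = (dV/dt)/(dV/dh) = -10/((25/361)π·15²) = -722/(1125π) m/min
The level is dropping at 722/(1125π) ≈ 0.2043 m/min.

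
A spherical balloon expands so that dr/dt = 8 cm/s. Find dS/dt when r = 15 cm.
960π cm²/s

S = 4πr²
dS/dt = dS/dr · dr/dt = 8πr · 8
At r = 15: dS/dt = 960π cm²/s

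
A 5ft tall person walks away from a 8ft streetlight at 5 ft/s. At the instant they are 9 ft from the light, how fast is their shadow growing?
25/3 ft/s

By similar triangles: 8/(x+s) = 5/s
Solving: s = 5x/3
ds/dt = 5/3 · dx/dt = 5/3 · 5 = 25/3 ft/s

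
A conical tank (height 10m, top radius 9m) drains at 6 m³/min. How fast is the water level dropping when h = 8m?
25/(216π) ≈ 0.03684 m/min

r/h = 9/10, so r = (9/10)h
V = (1/3)πr²h = (1/3)π((9/10)h)²h = (27/100)πh³
dV/dh = (81/100)πh²
dh/dt = (dV/dt)/(dV/dh) = -6/((81/100)π·8²) = -25/(216π) m/min
The level is dropping at 25/(216π) ≈ 0.03684 m/min.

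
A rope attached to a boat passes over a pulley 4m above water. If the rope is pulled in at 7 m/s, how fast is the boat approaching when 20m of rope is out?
35√6/12 ≈ 7.144 m/s

rope² = x² + 4²
x = √(20² - 4²) = 8√6
dx/dt = (rope/x) · d(rope)/dt = (20/(8√6)) · (-7) = -35√6/12 m/s
The boat approaches at 35√6/12 ≈ 7.144 m/s.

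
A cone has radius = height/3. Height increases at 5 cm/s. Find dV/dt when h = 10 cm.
500π/9 cm³/s

V = (1/3)π(h/3)²h = πh³/27
dV/dt = πh²/9 · 5
At h = 10: dV/dt = 500π/9 cm³/s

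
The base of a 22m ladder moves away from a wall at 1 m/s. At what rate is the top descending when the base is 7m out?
7√435/435 ≈ 0.3356 m/s

x² + y² = 22²
2x·dx/dt + 2y·dy/dt = 0
dy/dt = -x/y · dx/dt = -7/√435 · 1 = -7√435/435 m/s
The top is descending at 7√435/435 ≈ 0.3356 m/s.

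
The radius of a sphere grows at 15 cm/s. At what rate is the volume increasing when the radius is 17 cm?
17340π cm³/s

V = (4/3)πr³
dV/dt = dV/dr · dr/dt = 4πr² · 15
At r = 17: dV/dt = 17340π cm³/s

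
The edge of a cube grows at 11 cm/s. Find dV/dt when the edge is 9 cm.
2673 cm³/s

V = s³
dV/dt = 3s² · ds/dt = 3·9²·11 = 2673 cm³/s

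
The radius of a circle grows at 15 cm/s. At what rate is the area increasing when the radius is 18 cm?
540π cm²/s

A = πr²
dA/dt = 2πr · dr/dt = 2π(18)(15) = 540π cm²/s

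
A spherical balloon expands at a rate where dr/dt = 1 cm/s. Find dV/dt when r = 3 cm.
36π cm³/s

V = (4/3)πr³
dV/dt = dV/dr · dr/dt = 4πr² · 1
At r = 3: dV/dt = 36π cm³/s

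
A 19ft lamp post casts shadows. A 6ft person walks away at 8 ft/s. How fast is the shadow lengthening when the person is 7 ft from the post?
48/13 ft/s

By similar triangles: 19/(x+s) = 6/s
Solving: s = 6x/13
ds/dt = 6/13 · dx/dt = 6/13 · 8 = 48/13 ft/s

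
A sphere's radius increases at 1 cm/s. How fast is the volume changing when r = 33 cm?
4356π cm³/s

V = (4/3)πr³
dV/dt = dV/dr · dr/dt = 4πr² · 1
At r = 33: dV/dt = 4356π cm³/s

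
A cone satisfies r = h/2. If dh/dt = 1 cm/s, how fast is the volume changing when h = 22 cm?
121π cm³/s

V = (1/3)π(h/2)²h = πh³/12
dV/dt = πh²/4 · 1
At h = 22: dV/dt = 121π cm³/s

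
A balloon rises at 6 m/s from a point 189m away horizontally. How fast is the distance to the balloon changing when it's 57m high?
57√4330/2165 ≈ 1.732 m/s

z² = 189² + y²
z = √(189² + 57²) = 3√4330
dz/dt = y/z · dy/dt = 57/(3√4330) · 6 = 57√4330/2165 ≈ 1.732 m/s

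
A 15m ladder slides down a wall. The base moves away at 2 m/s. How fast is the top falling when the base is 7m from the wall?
7√11/22 ≈ 1.055 m/s

x² + y² = 15²
2x·dx/dt + 2y·dy/dt = 0
dy/dt = -x/y · dx/dt = -7/(4√11) · 2 = -7√11/22 m/s
The top is descending at 7√11/22 ≈ 1.055 m/s.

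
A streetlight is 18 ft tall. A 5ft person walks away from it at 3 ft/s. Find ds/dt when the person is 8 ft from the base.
15/13 ft/s

By similar triangles: 18/(x+s) = 5/s
Solving: s = 5x/13
ds/dt = 5/13 · dx/dt = 5/13 · 3 = 15/13 ft/s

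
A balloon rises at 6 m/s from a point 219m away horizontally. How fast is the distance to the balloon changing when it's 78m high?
156√6005/6005 ≈ 2.013 m/s

z² = 219² + y²
z = √(219² + 78²) = 3√6005
dz/dt = y/z · dy/dt = 78/(3√6005) · 6 = 156√6005/6005 ≈ 2.013 m/s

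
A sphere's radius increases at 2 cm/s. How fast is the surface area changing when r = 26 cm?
416π cm²/s

S = 4πr²
dS/dt = dS/dr · dr/dt = 8πr · 2
At r = 26: dS/dt = 416π cm²/s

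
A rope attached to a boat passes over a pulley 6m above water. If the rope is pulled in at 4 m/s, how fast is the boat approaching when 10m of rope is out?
5 m/s

rope² = x² + 6²
x = √(10² - 6²) = 8
dx/dt = (rope/x) · d(rope)/dt = (10/8) · (-4) = -5 m/s
The boat approaches at 5 m/s.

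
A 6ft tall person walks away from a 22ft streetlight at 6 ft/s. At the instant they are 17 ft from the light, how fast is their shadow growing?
9/4 ft/s

By similar triangles: 22/(x+s) = 6/s
Solving: s = 6x/16
ds/dt = 6/16 · dx/dt = 3/8 · 6 = 9/4 ft/s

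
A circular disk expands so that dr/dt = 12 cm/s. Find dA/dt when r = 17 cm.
408π cm²/s

A = πr²
dA/dt = 2πr · dr/dt = 2π(17)(12) = 408π cm²/s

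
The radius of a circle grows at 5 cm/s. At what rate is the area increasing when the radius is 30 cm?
300π cm²/s

A = πr²
dA/dt = 2πr · dr/dt = 2π(30)(5) = 300π cm²/s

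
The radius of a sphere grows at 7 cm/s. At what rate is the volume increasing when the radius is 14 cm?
5488π cm³/s

V = (4/3)πr³
dV/dt = dV/dr · dr/dt = 4πr² · 7
At r = 14: dV/dt = 5488π cm³/s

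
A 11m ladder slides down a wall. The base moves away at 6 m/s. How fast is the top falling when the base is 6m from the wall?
36√85/85 ≈ 3.905 m/s

x² + y² = 11²
2x·dx/dt + 2y·dy/dt = 0
dy/dt = -x/y · dx/dt = -6/√85 · 6 = -36√85/85 m/s
The top is descending at 36√85/85 ≈ 3.905 m/s.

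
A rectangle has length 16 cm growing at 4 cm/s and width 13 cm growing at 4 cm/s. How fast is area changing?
116 cm²/s

A = lw
dA/dt = w·dl/dt + l·dw/dt = 13·4 + 16·4 = 116 cm²/s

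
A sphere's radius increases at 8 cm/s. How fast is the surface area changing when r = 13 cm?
832π cm²/s

S = 4πr²
dS/dt = dS/dr · dr/dt = 8πr · 8
At r = 13: dS/dt = 832π cm²/s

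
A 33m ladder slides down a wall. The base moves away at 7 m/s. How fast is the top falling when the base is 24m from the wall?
56√57/57 ≈ 7.417 m/s

x² + y² = 33²
2x·dx/dt + 2y·dy/dt = 0
dy/dt = -x/y · dx/dt = -24/(3√57) · 7 = -56√57/57 m/s
The top is descending at 56√57/57 ≈ 7.417 m/s.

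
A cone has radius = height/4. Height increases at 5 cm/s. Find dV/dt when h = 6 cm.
45π/4 cm³/s

V = (1/3)π(h/4)²h = πh³/48
dV/dt = πh²/16 · 5
At h = 6: dV/dt = 45π/4 cm³/s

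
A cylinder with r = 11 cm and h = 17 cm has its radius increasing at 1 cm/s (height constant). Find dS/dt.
78π cm²/s

S = 2πrh + 2πr² (lateral + bases)
dS/dt = (2πh + 4πr)·dr/dt = (2π·17 + 4π·11)·1
= 78π cm²/s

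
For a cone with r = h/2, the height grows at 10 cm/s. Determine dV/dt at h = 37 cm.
6845π/2 cm³/s

V = (1/3)π(h/2)²h = πh³/12
dV/dt = πh²/4 · 10
At h = 37: dV/dt = 6845π/2 cm³/s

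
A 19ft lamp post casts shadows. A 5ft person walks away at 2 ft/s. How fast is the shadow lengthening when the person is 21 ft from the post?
5/7 ft/s

By similar triangles: 19/(x+s) = 5/s
Solving: s = 5x/14
ds/dt = 5/14 · dx/dt = 5/14 · 2 = 5/7 ft/s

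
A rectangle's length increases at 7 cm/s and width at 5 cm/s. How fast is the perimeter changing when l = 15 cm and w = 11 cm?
24 cm/s

P = 2(l + w)
dP/dt = 2(dl/dt + dw/dt) = 2(7 + 5) = 24 cm/s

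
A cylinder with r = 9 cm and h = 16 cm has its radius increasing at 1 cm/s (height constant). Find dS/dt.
68π cm²/s

S = 2πrh + 2πr² (lateral + bases)
dS/dt = (2πh + 4πr)·dr/dt = (2π·16 + 4π·9)·1
= 68π cm²/s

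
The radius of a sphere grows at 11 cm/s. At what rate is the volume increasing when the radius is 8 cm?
2816π cm³/s

V = (4/3)πr³
dV/dt = dV/dr · dr/dt = 4πr² · 11
At r = 8: dV/dt = 2816π cm³/s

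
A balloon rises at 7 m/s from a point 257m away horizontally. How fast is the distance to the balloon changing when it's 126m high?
882√3277/16385 ≈ 3.081 m/s

z² = 257² + y²
z = √(257² + 126²) = 5√3277
dz/dt = y/z · dy/dt = 126/(5√3277) · 7 = 882√3277/16385 ≈ 3.081 m/s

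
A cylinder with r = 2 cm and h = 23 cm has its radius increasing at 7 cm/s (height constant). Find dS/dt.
378π cm²/s

S = 2πrh + 2πr² (lateral + bases)
dS/dt = (2πh + 4πr)·dr/dt = (2π·23 + 4π·2)·7
= 378π cm²/s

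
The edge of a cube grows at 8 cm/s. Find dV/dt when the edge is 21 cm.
10584 cm³/s

V = s³
dV/dt = 3s² · ds/dt = 3·21²·8 = 10584 cm³/s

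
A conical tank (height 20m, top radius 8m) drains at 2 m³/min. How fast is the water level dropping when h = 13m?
25/(338π) ≈ 0.02354 m/min

r/h = 8/20, so r = (2/5)h
V = (1/3)πr²h = (1/3)π((2/5)h)²h = (4/75)πh³
dV/dh = (4/25)πh²
dh/dt = (dV/dt)/(dV/dh) = -2/((4/25)π·13²) = -25/(338π) m/min
The level is dropping at 25/(338π) ≈ 0.02354 m/min.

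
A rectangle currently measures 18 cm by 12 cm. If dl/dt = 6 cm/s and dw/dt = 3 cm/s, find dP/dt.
18 cm/s

P = 2(l + w)
dP/dt = 2(dl/dt + dw/dt) = 2(6 + 3) = 18 cm/s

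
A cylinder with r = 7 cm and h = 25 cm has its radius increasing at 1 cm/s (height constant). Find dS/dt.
78π cm²/s

S = 2πrh + 2πr² (lateral + bases)
dS/dt = (2πh + 4πr)·dr/dt = (2π·25 + 4π·7)·1
= 78π cm²/s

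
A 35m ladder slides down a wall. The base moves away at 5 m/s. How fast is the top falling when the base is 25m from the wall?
25√6/12 ≈ 5.103 m/s

x² + y² = 35²
2x·dx/dt + 2y·dy/dt = 0
dy/dt = -x/y · dx/dt = -25/(10√6) · 5 = -25√6/12 m/s
The top is descending at 25√6/12 ≈ 5.103 m/s.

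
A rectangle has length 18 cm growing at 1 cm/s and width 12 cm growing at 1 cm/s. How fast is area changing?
30 cm²/s

A = lw
dA/dt = w·dl/dt + l·dw/dt = 12·1 + 18·1 = 30 cm²/s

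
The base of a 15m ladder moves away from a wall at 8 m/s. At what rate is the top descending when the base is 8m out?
64√161/161 ≈ 5.044 m/s

x² + y² = 15²
2x·dx/dt + 2y·dy/dt = 0
dy/dt = -x/y · dx/dt = -8/√161 · 8 = -64√161/161 m/s
The top is descending at 64√161/161 ≈ 5.044 m/s.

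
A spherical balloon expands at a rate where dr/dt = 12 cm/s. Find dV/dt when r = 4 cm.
768π cm³/s

V = (4/3)πr³
dV/dt = dV/dr · dr/dt = 4πr² · 12
At r = 4: dV/dt = 768π cm³/s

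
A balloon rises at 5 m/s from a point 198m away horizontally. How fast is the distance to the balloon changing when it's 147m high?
245√6757/6757 ≈ 2.98 m/s

z² = 198² + y²
z = √(198² + 147²) = 3√6757
dz/dt = y/z · dy/dt = 147/(3√6757) · 5 = 245√6757/6757 ≈ 2.98 m/s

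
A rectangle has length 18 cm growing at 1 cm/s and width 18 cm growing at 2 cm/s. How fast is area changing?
54 cm²/s

A = lw
dA/dt = w·dl/dt + l·dw/dt = 18·1 + 18·2 = 54 cm²/s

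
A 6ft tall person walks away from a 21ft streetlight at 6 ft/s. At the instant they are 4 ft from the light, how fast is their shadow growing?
12/5 ft/s

By similar triangles: 21/(x+s) = 6/s
Solving: s = 6x/15
ds/dt = 6/15 · dx/dt = 2/5 · 6 = 12/5 ft/s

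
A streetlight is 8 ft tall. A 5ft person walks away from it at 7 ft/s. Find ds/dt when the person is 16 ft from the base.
35/3 ft/s

By similar triangles: 8/(x+s) = 5/s
Solving: s = 5x/3
ds/dt = 5/3 · dx/dt = 5/3 · 7 = 35/3 ft/s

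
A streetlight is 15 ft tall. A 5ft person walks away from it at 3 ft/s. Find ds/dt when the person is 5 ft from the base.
3/2 ft/s

By similar triangles: 15/(x+s) = 5/s
Solving: s = 5x/10
ds/dt = 5/10 · dx/dt = 1/2 · 3 = 3/2 ft/s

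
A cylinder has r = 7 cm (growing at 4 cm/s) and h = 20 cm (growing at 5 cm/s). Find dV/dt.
1365π cm³/s

V = πr²h
dV/dt = 2πrh·dr/dt + πr²·dh/dt
= 2π(7)(20)(4) + π(7)²(5)
= 1365π cm³/s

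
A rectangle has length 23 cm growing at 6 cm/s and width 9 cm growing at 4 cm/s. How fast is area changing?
146 cm²/s

A = lw
dA/dt = w·dl/dt + l·dw/dt = 9·6 + 23·4 = 146 cm²/s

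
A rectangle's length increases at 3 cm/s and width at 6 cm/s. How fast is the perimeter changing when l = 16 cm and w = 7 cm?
18 cm/s

P = 2(l + w)
dP/dt = 2(dl/dt + dw/dt) = 2(3 + 6) = 18 cm/s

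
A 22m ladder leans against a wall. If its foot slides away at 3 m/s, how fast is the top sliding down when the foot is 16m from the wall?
8√57/19 ≈ 3.179 m/s

x² + y² = 22²
2x·dx/dt + 2y·dy/dt = 0
dy/dt = -x/y · dx/dt = -16/(2√57) · 3 = -8√57/19 m/s
The top is descending at 8√57/19 ≈ 3.179 m/s.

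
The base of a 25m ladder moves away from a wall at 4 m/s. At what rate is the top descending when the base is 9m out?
9√34/34 ≈ 1.543 m/s

x² + y² = 25²
2x·dx/dt + 2y·dy/dt = 0
dy/dt = -x/y · dx/dt = -9/(4√34) · 4 = -9√34/34 m/s
The top is descending at 9√34/34 ≈ 1.543 m/s.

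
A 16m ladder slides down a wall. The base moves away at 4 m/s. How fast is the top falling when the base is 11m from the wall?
44√15/45 ≈ 3.787 m/s

x² + y² = 16²
2x·dx/dt + 2y·dy/dt = 0
dy/dt = -x/y · dx/dt = -11/(3√15) · 4 = -44√15/45 m/s
The top is descending at 44√15/45 ≈ 3.787 m/s.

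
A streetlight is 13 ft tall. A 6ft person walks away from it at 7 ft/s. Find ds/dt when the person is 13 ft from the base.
6 ft/s

By similar triangles: 13/(x+s) = 6/s
Solving: s = 6x/7
ds/dt = 6/7 · dx/dt = 6/7 · 7 = 6 ft/s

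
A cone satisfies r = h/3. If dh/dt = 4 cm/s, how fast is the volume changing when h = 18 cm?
144π cm³/s

V = (1/3)π(h/3)²h = πh³/27
dV/dt = πh²/9 · 4
At h = 18: dV/dt = 144π cm³/s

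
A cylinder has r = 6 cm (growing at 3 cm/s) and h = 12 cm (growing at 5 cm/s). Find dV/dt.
612π cm³/s

V = πr²h
dV/dt = 2πrh·dr/dt + πr²·dh/dt
= 2π(6)(12)(3) + π(6)²(5)
= 612π cm³/s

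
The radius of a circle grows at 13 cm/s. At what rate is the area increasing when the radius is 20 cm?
520π cm²/s

A = πr²
dA/dt = 2πr · dr/dt = 2π(20)(13) = 520π cm²/s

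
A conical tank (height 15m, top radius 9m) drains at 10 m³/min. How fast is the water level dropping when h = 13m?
250/(1521π) ≈ 0.05232 m/min

r/h = 9/15, so r = (3/5)h
V = (1/3)πr²h = (1/3)π((3/5)h)²h = (3/25)πh³
dV/dh = (9/25)πh²
dh/dt = (dV/dt)/(dV/dh) = -10/((9/25)π·13²) = -250/(1521π) m/min
The level is dropping at 250/(1521π) ≈ 0.05232 m/min.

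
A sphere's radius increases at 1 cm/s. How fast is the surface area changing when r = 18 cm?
144π cm²/s

S = 4πr²
dS/dt = dS/dr · dr/dt = 8πr · 1
At r = 18: dS/dt = 144π cm²/s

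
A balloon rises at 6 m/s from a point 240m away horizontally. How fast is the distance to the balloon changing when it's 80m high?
3√10/5 ≈ 1.897 m/s

z² = 240² + y²
z = √(240² + 80²) = 80√10
dz/dt = y/z · dy/dt = 80/(80√10) · 6 = 3√10/5 ≈ 1.897 m/s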